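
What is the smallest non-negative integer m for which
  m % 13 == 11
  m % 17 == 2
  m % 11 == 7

The moduli are pairwise coprime; N = 13·17·11 = 2431.
N/13 = 187; 187 ≡ 5 (mod 13); 5·8 ≡ 1, so inverse 8.
N/17 = 143; 143 ≡ 7 (mod 17); 7·5 ≡ 1, so inverse 5.
N/11 = 221; 221 ≡ 1 (mod 11), inverse 1.
m ≡ 11·187·8 + 2·143·5 + 7·221·1 = 19433.
19433 mod 2431 = 2416.

2416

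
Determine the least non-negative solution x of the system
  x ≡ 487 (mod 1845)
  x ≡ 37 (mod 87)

gcd(1845, 87) = 3 and 3 | (37 − 487), so the pair is consistent; merging gives x ≡ 7867 (mod 53505), where 53505 = lcm(1845, 87).
The solution is unique modulo lcm(1845, 87) = 53505.

7867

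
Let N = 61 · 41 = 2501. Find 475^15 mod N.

Mod 61: 475 ≡ 48; 48^15 ≡ 60 (mod 61).
Mod 41: 475 ≡ 24; 24^15 ≡ 38 (mod 41).
Combine by CRT: x ≡ 60 (mod 61), x ≡ 38 (mod 41) ⇒ x ≡ 243 (mod 2501).

243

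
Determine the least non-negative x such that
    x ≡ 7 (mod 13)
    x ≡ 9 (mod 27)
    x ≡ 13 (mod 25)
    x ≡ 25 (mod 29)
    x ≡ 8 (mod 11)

2301813

The moduli are pairwise coprime; N = 13·27·25·29·11 = 2799225.
N/13 = 215325; 215325 ≡ 6 (mod 13); 6·11 ≡ 1, so inverse 11.
N/27 = 103675; 103675 ≡ 22 (mod 27); 22·16 ≡ 1, so inverse 16.
N/25 = 111969; 111969 ≡ 19 (mod 25); 19·4 ≡ 1, so inverse 4.
N/29 = 96525; 96525 ≡ 13 (mod 29); 13·9 ≡ 1, so inverse 9.
N/11 = 254475; 254475 ≡ 1 (mod 11), inverse 1.
x ≡ 7·215325·11 + 9·103675·16 + 13·111969·4 + 25·96525·9 + 8·254475·1 = 61085538.
61085538 mod 2799225 = 2301813.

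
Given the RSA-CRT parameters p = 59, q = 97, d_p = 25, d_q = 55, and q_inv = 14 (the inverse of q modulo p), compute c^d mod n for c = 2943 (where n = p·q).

m₁ = c^(d_p) mod p: c ≡ 52 (mod 59), and 52^25 mod 59 = 23.
m₂ = c^(d_q) mod q: c ≡ 33 (mod 97), and 33^55 mod 97 = 50.
h = q_inv·(m₁ − m₂) mod p = 14·(23 − 50) mod 59 = 35.
m = m₂ + h·q = 50 + 35·97 = 3445.

3445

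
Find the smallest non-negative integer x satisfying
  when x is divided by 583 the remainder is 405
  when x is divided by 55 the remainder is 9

gcd(583, 55) = 11 and 11 | (9 − 405), so the pair is consistent; merging gives x ≡ 2154 (mod 2915), where 2915 = lcm(583, 55).
The solution is unique modulo lcm(583, 55) = 2915.

2154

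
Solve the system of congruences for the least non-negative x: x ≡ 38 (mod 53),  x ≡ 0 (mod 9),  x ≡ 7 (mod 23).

The moduli are pairwise coprime; N = 53·9·23 = 10971.
N/53 = 207; 207 ≡ 48 (mod 53); 48·21 ≡ 1, so inverse 21.
N/9 = 1219; 1219 ≡ 4 (mod 9); 4·7 ≡ 1, so inverse 7.
N/23 = 477; 477 ≡ 17 (mod 23); 17·19 ≡ 1, so inverse 19.
x ≡ 38·207·21 + 0·1219·7 + 7·477·19 = 228627.
228627 mod 10971 = 9207.

9207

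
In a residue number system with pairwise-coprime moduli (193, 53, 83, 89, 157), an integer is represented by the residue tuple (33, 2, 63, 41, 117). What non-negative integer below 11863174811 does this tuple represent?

From x ≡ 33 (mod 193) write x = 33 + 193t. Substituting into x ≡ 2 (mod 53) gives 193t ≡ 22 (mod 53), and since 34⁻¹ ≡ 39 (mod 53), t ≡ 10. Hence x ≡ 33 + 193·10 = 1963 (mod 10229).
From x ≡ 1963 (mod 10229) write x = 1963 + 10229t. Substituting into x ≡ 63 (mod 83) gives 10229t ≡ 9 (mod 83), and since 20⁻¹ ≡ 54 (mod 83), t ≡ 71. Hence x ≡ 1963 + 10229·71 = 728222 (mod 849007).
From x ≡ 728222 (mod 849007) write x = 728222 + 849007t. Substituting into x ≡ 41 (mod 89) gives 849007t ≡ 17 (mod 89), and since 36⁻¹ ≡ 47 (mod 89), t ≡ 87. Hence x ≡ 728222 + 849007·87 = 74591831 (mod 75561623).
From x ≡ 74591831 (mod 75561623) write x = 74591831 + 75561623t. Substituting into x ≡ 117 (mod 157) gives 75561623t ≡ 85 (mod 157), and since 35⁻¹ ≡ 9 (mod 157), t ≡ 137. Hence x ≡ 74591831 + 75561623·137 = 10426534182 (mod 11863174811).

10426534182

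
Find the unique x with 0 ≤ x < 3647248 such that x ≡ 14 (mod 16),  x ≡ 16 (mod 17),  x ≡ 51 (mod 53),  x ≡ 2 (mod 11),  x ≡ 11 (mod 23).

From x ≡ 14 (mod 16) write x = 14 + 16t. Substituting into x ≡ 16 (mod 17) gives 16t ≡ 2 (mod 17), and since 16⁻¹ ≡ 16 (mod 17), t ≡ 15. Hence x ≡ 14 + 16·15 = 254 (mod 272).
From x ≡ 254 (mod 272) write x = 254 + 272t. Substituting into x ≡ 51 (mod 53) gives 272t ≡ 9 (mod 53), and since 7⁻¹ ≡ 38 (mod 53), t ≡ 24. Hence x ≡ 254 + 272·24 = 6782 (mod 14416).
From x ≡ 6782 (mod 14416) write x = 6782 + 14416t. Substituting into x ≡ 2 (mod 11) gives 14416t ≡ 7 (mod 11), and since 6⁻¹ ≡ 2 (mod 11), t ≡ 3. Hence x ≡ 6782 + 14416·3 = 50030 (mod 158576).
From x ≡ 50030 (mod 158576) write x = 50030 + 158576t. Substituting into x ≡ 11 (mod 23) gives 158576t ≡ 6 (mod 23), and since 14⁻¹ ≡ 5 (mod 23), t ≡ 7. Hence x ≡ 50030 + 158576·7 = 1160062 (mod 3647248).

1160062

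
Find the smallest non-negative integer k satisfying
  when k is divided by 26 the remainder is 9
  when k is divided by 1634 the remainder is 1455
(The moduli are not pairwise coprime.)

gcd(26, 1634) = 2 and 2 | (1455 − 9), so the pair is consistent; merging gives k ≡ 7991 (mod 21242), where 21242 = lcm(26, 1634).
The solution is unique modulo lcm(26, 1634) = 21242.

7991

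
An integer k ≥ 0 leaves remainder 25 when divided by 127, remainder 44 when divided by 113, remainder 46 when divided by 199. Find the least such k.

2477795

From k ≡ 25 (mod 127) write k = 25 + 127t. Substituting into k ≡ 44 (mod 113) gives 127t ≡ 19 (mod 113), and since 14⁻¹ ≡ 105 (mod 113), t ≡ 74. Hence k ≡ 25 + 127·74 = 9423 (mod 14351).
From k ≡ 9423 (mod 14351) write k = 9423 + 14351t. Substituting into k ≡ 46 (mod 199) gives 14351t ≡ 175 (mod 199), and since 23⁻¹ ≡ 26 (mod 199), t ≡ 172. Hence k ≡ 9423 + 14351·172 = 2477795 (mod 2855849).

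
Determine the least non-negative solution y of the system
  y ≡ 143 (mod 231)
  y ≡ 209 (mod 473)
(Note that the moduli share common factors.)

7304

gcd(231, 473) = 11 and 11 | (209 − 143), so the pair is consistent; merging gives y ≡ 7304 (mod 9933), where 9933 = lcm(231, 473).
The solution is unique modulo lcm(231, 473) = 9933.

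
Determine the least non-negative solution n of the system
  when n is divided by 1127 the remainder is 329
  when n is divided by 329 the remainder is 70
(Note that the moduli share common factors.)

27377

Combine the congruences pairwise.
gcd(1127, 329) = 7 and 7 | (70 − 329), so the pair is consistent; merging gives n ≡ 27377 (mod 52969), where 52969 = lcm(1127, 329).
The solution is unique modulo lcm(1127, 329) = 52969.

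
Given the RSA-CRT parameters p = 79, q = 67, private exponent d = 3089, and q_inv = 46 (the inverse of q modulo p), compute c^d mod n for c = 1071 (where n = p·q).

2612

d_p = d mod (p−1) = 3089 mod 78 = 47; d_q = d mod (q−1) = 53.
m₁ = c^(d_p) mod p: c ≡ 44 (mod 79), and 44^47 mod 79 = 5.
m₂ = c^(d_q) mod q: c ≡ 66 (mod 67), and 66^53 mod 67 = 66.
h = q_inv·(m₁ − m₂) mod p = 46·(5 − 66) mod 79 = 38.
m = m₂ + h·q = 66 + 38·67 = 2612.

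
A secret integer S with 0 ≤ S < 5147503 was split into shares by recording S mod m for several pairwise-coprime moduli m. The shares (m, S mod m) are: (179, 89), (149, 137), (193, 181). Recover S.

1696651

Combine the congruences pairwise.
From S ≡ 89 (mod 179) write S = 89 + 179t. Substituting into S ≡ 137 (mod 149) gives 179t ≡ 48 (mod 149), and since 30⁻¹ ≡ 5 (mod 149), t ≡ 91. Hence S ≡ 89 + 179·91 = 16378 (mod 26671).
From S ≡ 16378 (mod 26671) write S = 16378 + 26671t. Substituting into S ≡ 181 (mod 193) gives 26671t ≡ 15 (mod 193), and since 37⁻¹ ≡ 120 (mod 193), t ≡ 63. Hence S ≡ 16378 + 26671·63 = 1696651 (mod 5147503).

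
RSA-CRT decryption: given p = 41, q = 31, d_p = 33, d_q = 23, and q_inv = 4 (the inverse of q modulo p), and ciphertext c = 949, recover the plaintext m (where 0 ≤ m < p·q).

m₁ = c^(d_p) mod p: c ≡ 6 (mod 41), and 6^33 mod 41 = 17.
m₂ = c^(d_q) mod q: c ≡ 19 (mod 31), and 19^23 mod 31 = 9.
h = q_inv·(m₁ − m₂) mod p = 4·(17 − 9) mod 41 = 32.
m = m₂ + h·q = 9 + 32·31 = 1001.

1001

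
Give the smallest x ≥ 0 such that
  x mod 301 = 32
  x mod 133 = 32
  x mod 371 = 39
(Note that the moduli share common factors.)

234511

gcd(301, 133) = 7 and 7 | (32 − 32), so the pair is consistent; merging gives x ≡ 32 (mod 5719), where 5719 = lcm(301, 133).
gcd(5719, 371) = 7 and 7 | (39 − 32), so the pair is consistent; merging gives x ≡ 234511 (mod 303107), where 303107 = lcm(5719, 371).
The solution is unique modulo lcm(301, 133, 371) = 303107.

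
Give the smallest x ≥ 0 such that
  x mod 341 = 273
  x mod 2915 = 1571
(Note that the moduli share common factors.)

gcd(341, 2915) = 11 and 11 | (1571 − 273), so the pair is consistent; merging gives x ≡ 13231 (mod 90365), where 90365 = lcm(341, 2915).
The solution is unique modulo lcm(341, 2915) = 90365.

13231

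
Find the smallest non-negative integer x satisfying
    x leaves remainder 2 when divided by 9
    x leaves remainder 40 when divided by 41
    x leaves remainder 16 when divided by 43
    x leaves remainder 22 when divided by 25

From x ≡ 2 (mod 9) write x = 2 + 9t. Substituting into x ≡ 40 (mod 41) gives 9t ≡ 38 (mod 41), and since 9⁻¹ ≡ 32 (mod 41), t ≡ 27. Hence x ≡ 2 + 9·27 = 245 (mod 369).
From x ≡ 245 (mod 369) write x = 245 + 369t. Substituting into x ≡ 16 (mod 43) gives 369t ≡ 29 (mod 43), and since 25⁻¹ ≡ 31 (mod 43), t ≡ 39. Hence x ≡ 245 + 369·39 = 14636 (mod 15867).
From x ≡ 14636 (mod 15867) write x = 14636 + 15867t. Substituting into x ≡ 22 (mod 25) gives 15867t ≡ 11 (mod 25), and since 17⁻¹ ≡ 3 (mod 25), t ≡ 8. Hence x ≡ 14636 + 15867·8 = 141572 (mod 396675).

141572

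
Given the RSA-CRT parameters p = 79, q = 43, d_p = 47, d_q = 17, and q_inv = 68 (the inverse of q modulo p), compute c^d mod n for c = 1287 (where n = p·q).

m₁ = c^(d_p) mod p: c ≡ 23 (mod 79), and 23^47 mod 79 = 55.
m₂ = c^(d_q) mod q: c ≡ 40 (mod 43), and 40^17 mod 43 = 17.
h = q_inv·(m₁ − m₂) mod p = 68·(55 − 17) mod 79 = 56.
m = m₂ + h·q = 17 + 56·43 = 2425.

2425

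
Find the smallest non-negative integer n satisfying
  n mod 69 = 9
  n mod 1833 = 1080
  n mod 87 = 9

1082550

Combine the congruences pairwise.
gcd(69, 1833) = 3 and 3 | (1080 − 9), so the pair is consistent; merging gives n ≡ 28575 (mod 42159), where 42159 = lcm(69, 1833).
gcd(42159, 87) = 3 and 3 | (9 − 28575), so the pair is consistent; merging gives n ≡ 1082550 (mod 1222611), where 1222611 = lcm(42159, 87).
The solution is unique modulo lcm(69, 1833, 87) = 1222611.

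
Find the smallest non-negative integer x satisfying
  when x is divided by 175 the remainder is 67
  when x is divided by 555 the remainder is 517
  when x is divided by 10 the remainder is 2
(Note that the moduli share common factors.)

31042

Combine the congruences pairwise.
gcd(175, 555) = 5 and 5 | (517 − 67), so the pair is consistent; merging gives x ≡ 11617 (mod 19425), where 19425 = lcm(175, 555).
gcd(19425, 10) = 5 and 5 | (2 − 11617), so the pair is consistent; merging gives x ≡ 31042 (mod 38850), where 38850 = lcm(19425, 10).
The solution is unique modulo lcm(175, 555, 10) = 38850.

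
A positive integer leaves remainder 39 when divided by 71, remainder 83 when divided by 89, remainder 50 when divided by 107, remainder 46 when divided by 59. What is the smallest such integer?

15883023

From n ≡ 39 (mod 71) write n = 39 + 71t. Substituting into n ≡ 83 (mod 89) gives 71t ≡ 44 (mod 89), and since 71⁻¹ ≡ 84 (mod 89), t ≡ 47. Hence n ≡ 39 + 71·47 = 3376 (mod 6319).
From n ≡ 3376 (mod 6319) write n = 3376 + 6319t. Substituting into n ≡ 50 (mod 107) gives 6319t ≡ 98 (mod 107), and since 6⁻¹ ≡ 18 (mod 107), t ≡ 52. Hence n ≡ 3376 + 6319·52 = 331964 (mod 676133).
From n ≡ 331964 (mod 676133) write n = 331964 + 676133t. Substituting into n ≡ 46 (mod 59) gives 676133t ≡ 16 (mod 59), and since 52⁻¹ ≡ 42 (mod 59), t ≡ 23. Hence n ≡ 331964 + 676133·23 = 15883023 (mod 39891847).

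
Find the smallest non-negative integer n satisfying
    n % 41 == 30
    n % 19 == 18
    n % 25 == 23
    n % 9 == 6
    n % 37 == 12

5244873

The moduli are pairwise coprime; M = 41·19·25·9·37 = 6485175.
M/41 = 158175; 158175 ≡ 38 (mod 41); 38·27 ≡ 1, so inverse 27.
M/19 = 341325; 341325 ≡ 9 (mod 19); 9·17 ≡ 1, so inverse 17.
M/25 = 259407; 259407 ≡ 7 (mod 25); 7·18 ≡ 1, so inverse 18.
M/9 = 720575; 720575 ≡ 8 (mod 9); 8·8 ≡ 1, so inverse 8.
M/37 = 175275; 175275 ≡ 6 (mod 37); 6·31 ≡ 1, so inverse 31.
n ≡ 30·158175·27 + 18·341325·17 + 23·259407·18 + 6·720575·8 + 12·175275·31 = 439751598.
439751598 mod 6485175 = 5244873.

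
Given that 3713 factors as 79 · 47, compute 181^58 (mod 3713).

3025

Mod 79: 181 ≡ 23; 23^58 ≡ 23 (mod 79).
Mod 47: 181 ≡ 40; by Fermat, exponent reduces to 58 mod 46 = 12; 40^12 ≡ 17 (mod 47).
Combine by CRT: x ≡ 23 (mod 79), x ≡ 17 (mod 47) ⇒ x ≡ 3025 (mod 3713).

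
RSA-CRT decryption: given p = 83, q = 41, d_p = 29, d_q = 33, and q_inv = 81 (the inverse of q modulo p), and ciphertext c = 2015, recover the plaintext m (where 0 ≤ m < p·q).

m₁ = c^(d_p) mod p: c ≡ 23 (mod 83), and 23^29 mod 83 = 30.
m₂ = c^(d_q) mod q: c ≡ 6 (mod 41), and 6^33 mod 41 = 17.
h = q_inv·(m₁ − m₂) mod p = 81·(30 − 17) mod 83 = 57.
m = m₂ + h·q = 17 + 57·41 = 2354.

2354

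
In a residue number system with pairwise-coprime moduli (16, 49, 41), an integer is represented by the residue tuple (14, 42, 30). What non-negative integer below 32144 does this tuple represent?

The moduli are pairwise coprime; N = 16·49·41 = 32144.
N/16 = 2009; 2009 ≡ 9 (mod 16); 9·9 ≡ 1, so inverse 9.
N/49 = 656; 656 ≡ 19 (mod 49); 19·31 ≡ 1, so inverse 31.
N/41 = 784; 784 ≡ 5 (mod 41); 5·33 ≡ 1, so inverse 33.
x ≡ 14·2009·9 + 42·656·31 + 30·784·33 = 1883406.
1883406 mod 32144 = 19054.

19054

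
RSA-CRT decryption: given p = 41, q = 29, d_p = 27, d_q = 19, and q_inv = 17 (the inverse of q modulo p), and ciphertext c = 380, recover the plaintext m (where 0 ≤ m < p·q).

47

m₁ = c^(d_p) mod p: c ≡ 11 (mod 41), and 11^27 mod 41 = 6.
m₂ = c^(d_q) mod q: c ≡ 3 (mod 29), and 3^19 mod 29 = 18.
h = q_inv·(m₁ − m₂) mod p = 17·(6 − 18) mod 41 = 1.
m = m₂ + h·q = 18 + 1·29 = 47.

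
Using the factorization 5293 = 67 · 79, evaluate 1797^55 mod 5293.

Mod 67: 1797 ≡ 55; 55^55 ≡ 29 (mod 67).
Mod 79: 1797 ≡ 59; 59^55 ≡ 30 (mod 79).
Combine by CRT: x ≡ 29 (mod 67), x ≡ 30 (mod 79) ⇒ x ≡ 3111 (mod 5293).

3111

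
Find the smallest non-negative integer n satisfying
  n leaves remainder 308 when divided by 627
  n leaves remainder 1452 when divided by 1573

gcd(627, 1573) = 11 and 11 | (1452 − 308), so the pair is consistent; merging gives n ≡ 32912 (mod 89661), where 89661 = lcm(627, 1573).
The solution is unique modulo lcm(627, 1573) = 89661.

32912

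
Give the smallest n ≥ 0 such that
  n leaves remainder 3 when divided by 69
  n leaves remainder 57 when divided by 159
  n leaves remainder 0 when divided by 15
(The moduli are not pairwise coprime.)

gcd(69, 159) = 3 and 3 | (57 − 3), so the pair is consistent; merging gives n ≡ 693 (mod 3657), where 3657 = lcm(69, 159).
gcd(3657, 15) = 3 and 3 | (0 − 693), so the pair is consistent; merging gives n ≡ 4350 (mod 18285), where 18285 = lcm(3657, 15).
The solution is unique modulo lcm(69, 159, 15) = 18285.

4350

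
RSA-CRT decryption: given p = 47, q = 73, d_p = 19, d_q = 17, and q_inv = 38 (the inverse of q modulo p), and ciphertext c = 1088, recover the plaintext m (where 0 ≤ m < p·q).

3302

m₁ = c^(d_p) mod p: c ≡ 7 (mod 47), and 7^19 mod 47 = 12.
m₂ = c^(d_q) mod q: c ≡ 66 (mod 73), and 66^17 mod 73 = 17.
h = q_inv·(m₁ − m₂) mod p = 38·(12 − 17) mod 47 = 45.
m = m₂ + h·q = 17 + 45·73 = 3302.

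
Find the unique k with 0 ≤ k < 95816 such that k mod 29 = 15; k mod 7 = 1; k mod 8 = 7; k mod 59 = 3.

The moduli are pairwise coprime; N = 29·7·8·59 = 95816.
N/29 = 3304; 3304 ≡ 27 (mod 29); 27·14 ≡ 1, so inverse 14.
N/7 = 13688; 13688 ≡ 3 (mod 7); 3·5 ≡ 1, so inverse 5.
N/8 = 11977; 11977 ≡ 1 (mod 8), inverse 1.
N/59 = 1624; 1624 ≡ 31 (mod 59); 31·40 ≡ 1, so inverse 40.
k ≡ 15·3304·14 + 1·13688·5 + 7·11977·1 + 3·1624·40 = 1040999.
1040999 mod 95816 = 82839.

82839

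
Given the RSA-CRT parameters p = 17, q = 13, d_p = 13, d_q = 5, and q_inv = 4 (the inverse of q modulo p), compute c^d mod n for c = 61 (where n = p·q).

m₁ = c^(d_p) mod p: c ≡ 10 (mod 17), and 10^13 mod 17 = 11.
m₂ = c^(d_q) mod q: c ≡ 9 (mod 13), and 9^5 mod 13 = 3.
h = q_inv·(m₁ − m₂) mod p = 4·(11 − 3) mod 17 = 15.
m = m₂ + h·q = 3 + 15·13 = 198.

198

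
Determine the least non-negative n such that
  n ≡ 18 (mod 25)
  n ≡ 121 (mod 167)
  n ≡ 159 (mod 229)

From n ≡ 18 (mod 25) write n = 18 + 25t. Substituting into n ≡ 121 (mod 167) gives 25t ≡ 103 (mod 167), and since 25⁻¹ ≡ 147 (mod 167), t ≡ 111. Hence n ≡ 18 + 25·111 = 2793 (mod 4175).
From n ≡ 2793 (mod 4175) write n = 2793 + 4175t. Substituting into n ≡ 159 (mod 229) gives 4175t ≡ 114 (mod 229), and since 53⁻¹ ≡ 121 (mod 229), t ≡ 54. Hence n ≡ 2793 + 4175·54 = 228243 (mod 956075).

228243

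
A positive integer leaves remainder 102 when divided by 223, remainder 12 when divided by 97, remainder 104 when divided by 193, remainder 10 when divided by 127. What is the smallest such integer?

Combine the congruences pairwise.
From m ≡ 102 (mod 223) write m = 102 + 223t. Substituting into m ≡ 12 (mod 97) gives 223t ≡ 7 (mod 97), and since 29⁻¹ ≡ 87 (mod 97), t ≡ 27. Hence m ≡ 102 + 223·27 = 6123 (mod 21631).
From m ≡ 6123 (mod 21631) write m = 6123 + 21631t. Substituting into m ≡ 104 (mod 193) gives 21631t ≡ 157 (mod 193), and since 15⁻¹ ≡ 103 (mod 193), t ≡ 152. Hence m ≡ 6123 + 21631·152 = 3294035 (mod 4174783).
From m ≡ 3294035 (mod 4174783) write m = 3294035 + 4174783t. Substituting into m ≡ 10 (mod 127) gives 4174783t ≡ 101 (mod 127), and since 39⁻¹ ≡ 114 (mod 127), t ≡ 84. Hence m ≡ 3294035 + 4174783·84 = 353975807 (mod 530197441).

353975807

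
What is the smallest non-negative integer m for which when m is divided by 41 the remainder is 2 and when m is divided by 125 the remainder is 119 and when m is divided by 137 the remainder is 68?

The moduli are pairwise coprime; N = 41·125·137 = 702125.
N/41 = 17125; 17125 ≡ 28 (mod 41); 28·22 ≡ 1, so inverse 22.
N/125 = 5617; 5617 ≡ 117 (mod 125); 117·78 ≡ 1, so inverse 78.
N/137 = 5125; 5125 ≡ 56 (mod 137); 56·115 ≡ 1, so inverse 115.
m ≡ 2·17125·22 + 119·5617·78 + 68·5125·115 = 92967994.
92967994 mod 702125 = 287494.

287494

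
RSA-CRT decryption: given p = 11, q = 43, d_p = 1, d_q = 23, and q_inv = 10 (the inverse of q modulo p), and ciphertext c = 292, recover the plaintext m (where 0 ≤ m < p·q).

m₁ = c^(d_p) mod p: c ≡ 6 (mod 11), and 6^1 mod 11 = 6.
m₂ = c^(d_q) mod q: c ≡ 34 (mod 43), and 34^23 mod 43 = 5.
h = q_inv·(m₁ − m₂) mod p = 10·(6 − 5) mod 11 = 10.
m = m₂ + h·q = 5 + 10·43 = 435.

435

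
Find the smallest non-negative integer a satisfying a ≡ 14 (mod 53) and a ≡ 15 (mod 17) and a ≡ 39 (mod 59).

The moduli are pairwise coprime; N = 53·17·59 = 53159.
N/53 = 1003; 1003 ≡ 49 (mod 53); 49·13 ≡ 1, so inverse 13.
N/17 = 3127; 3127 ≡ 16 (mod 17); 16·16 ≡ 1, so inverse 16.
N/59 = 901; 901 ≡ 16 (mod 59); 16·48 ≡ 1, so inverse 48.
a ≡ 14·1003·13 + 15·3127·16 + 39·901·48 = 2619698.
2619698 mod 53159 = 14907.

14907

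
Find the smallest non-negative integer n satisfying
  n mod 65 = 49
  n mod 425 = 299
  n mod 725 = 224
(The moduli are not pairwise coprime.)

95924

Combine the congruences pairwise.
gcd(65, 425) = 5 and 5 | (299 − 49), so the pair is consistent; merging gives n ≡ 1999 (mod 5525), where 5525 = lcm(65, 425).
gcd(5525, 725) = 25 and 25 | (224 − 1999), so the pair is consistent; merging gives n ≡ 95924 (mod 160225), where 160225 = lcm(5525, 725).
The solution is unique modulo lcm(65, 425, 725) = 160225.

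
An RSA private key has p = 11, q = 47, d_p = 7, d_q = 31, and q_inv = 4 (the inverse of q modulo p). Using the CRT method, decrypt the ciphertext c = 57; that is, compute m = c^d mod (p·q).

m₁ = c^(d_p) mod p: c ≡ 2 (mod 11), and 2^7 mod 11 = 7.
m₂ = c^(d_q) mod q: c ≡ 10 (mod 47), and 10^31 mod 47 = 20.
h = q_inv·(m₁ − m₂) mod p = 4·(7 − 20) mod 11 = 3.
m = m₂ + h·q = 20 + 3·47 = 161.

161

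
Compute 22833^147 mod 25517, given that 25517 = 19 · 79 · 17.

Mod 19: 22833 ≡ 14; by Fermat, exponent reduces to 147 mod 18 = 3; 14^3 ≡ 8 (mod 19).
Mod 79: 22833 ≡ 2; by Fermat, exponent reduces to 147 mod 78 = 69; 2^69 ≡ 52 (mod 79).
Mod 17: 22833 ≡ 2; by Fermat, exponent reduces to 147 mod 16 = 3; 2^3 ≡ 8 (mod 17).
Combine by CRT: x ≡ 8 (mod 19), x ≡ 52 (mod 79), x ≡ 8 (mod 17) ⇒ x ≡ 23910 (mod 25517).

23910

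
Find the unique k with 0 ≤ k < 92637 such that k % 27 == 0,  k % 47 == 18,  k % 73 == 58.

Combine the congruences pairwise.
From k ≡ 0 (mod 27) write k = 0 + 27t. Substituting into k ≡ 18 (mod 47) gives 27t ≡ 18 (mod 47), and since 27⁻¹ ≡ 7 (mod 47), t ≡ 32. Hence k ≡ 0 + 27·32 = 864 (mod 1269).
From k ≡ 864 (mod 1269) write k = 864 + 1269t. Substituting into k ≡ 58 (mod 73) gives 1269t ≡ 70 (mod 73), and since 28⁻¹ ≡ 60 (mod 73), t ≡ 39. Hence k ≡ 864 + 1269·39 = 50355 (mod 92637).

50355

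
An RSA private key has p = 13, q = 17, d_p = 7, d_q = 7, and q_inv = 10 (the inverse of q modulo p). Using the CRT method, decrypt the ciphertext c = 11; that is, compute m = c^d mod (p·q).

54

m₁ = c^(d_p) mod p: c ≡ 11 (mod 13), and 11^7 mod 13 = 2.
m₂ = c^(d_q) mod q: c ≡ 11 (mod 17), and 11^7 mod 17 = 3.
h = q_inv·(m₁ − m₂) mod p = 10·(2 − 3) mod 13 = 3.
m = m₂ + h·q = 3 + 3·17 = 54.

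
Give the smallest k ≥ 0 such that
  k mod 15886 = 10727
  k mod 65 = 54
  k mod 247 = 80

gcd(15886, 65) = 13 and 13 | (54 − 10727), so the pair is consistent; merging gives k ≡ 42499 (mod 79430), where 79430 = lcm(15886, 65).
gcd(79430, 247) = 13 and 13 | (80 − 42499), so the pair is consistent; merging gives k ≡ 1313379 (mod 1509170), where 1509170 = lcm(79430, 247).
The solution is unique modulo lcm(15886, 65, 247) = 1509170.

1313379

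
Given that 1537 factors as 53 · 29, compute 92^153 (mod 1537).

Mod 53: 92 ≡ 39; by Fermat, exponent reduces to 153 mod 52 = 49; 39^49 ≡ 31 (mod 53).
Mod 29: 92 ≡ 5; by Fermat, exponent reduces to 153 mod 28 = 13; 5^13 ≡ 6 (mod 29).
Combine by CRT: x ≡ 31 (mod 53), x ≡ 6 (mod 29) ⇒ x ≡ 296 (mod 1537).

296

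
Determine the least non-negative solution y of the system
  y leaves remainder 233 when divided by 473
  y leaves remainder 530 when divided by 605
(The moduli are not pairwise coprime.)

18680

gcd(473, 605) = 11 and 11 | (530 − 233), so the pair is consistent; merging gives y ≡ 18680 (mod 26015), where 26015 = lcm(473, 605).
The solution is unique modulo lcm(473, 605) = 26015.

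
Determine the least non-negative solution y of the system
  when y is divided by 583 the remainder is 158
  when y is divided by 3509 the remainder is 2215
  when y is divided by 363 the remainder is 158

gcd(583, 3509) = 11 and 11 | (2215 − 158), so the pair is consistent; merging gives y ≡ 89940 (mod 185977), where 185977 = lcm(583, 3509).
gcd(185977, 363) = 121 and 121 | (158 − 89940), so the pair is consistent; merging gives y ≡ 461894 (mod 557931), where 557931 = lcm(185977, 363).
The solution is unique modulo lcm(583, 3509, 363) = 557931.

461894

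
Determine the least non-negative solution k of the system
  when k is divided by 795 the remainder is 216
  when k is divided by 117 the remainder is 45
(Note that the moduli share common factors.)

9756

gcd(795, 117) = 3 and 3 | (45 − 216), so the pair is consistent; merging gives k ≡ 9756 (mod 31005), where 31005 = lcm(795, 117).
The solution is unique modulo lcm(795, 117) = 31005.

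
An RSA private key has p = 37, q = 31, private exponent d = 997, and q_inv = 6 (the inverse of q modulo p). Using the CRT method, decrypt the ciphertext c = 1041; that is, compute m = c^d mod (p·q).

722

d_p = d mod (p−1) = 997 mod 36 = 25; d_q = d mod (q−1) = 7.
m₁ = c^(d_p) mod p: c ≡ 5 (mod 37), and 5^25 mod 37 = 19.
m₂ = c^(d_q) mod q: c ≡ 18 (mod 31), and 18^7 mod 31 = 9.
h = q_inv·(m₁ − m₂) mod p = 6·(19 − 9) mod 37 = 23.
m = m₂ + h·q = 9 + 23·31 = 722.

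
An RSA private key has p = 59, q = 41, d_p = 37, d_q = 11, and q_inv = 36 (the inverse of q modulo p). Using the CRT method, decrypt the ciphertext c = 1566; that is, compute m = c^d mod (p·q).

m₁ = c^(d_p) mod p: c ≡ 32 (mod 59), and 32^37 mod 59 = 42.
m₂ = c^(d_q) mod q: c ≡ 8 (mod 41), and 8^11 mod 41 = 33.
h = q_inv·(m₁ − m₂) mod p = 36·(42 − 33) mod 59 = 29.
m = m₂ + h·q = 33 + 29·41 = 1222.

1222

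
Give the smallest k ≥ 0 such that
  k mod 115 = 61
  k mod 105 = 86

1556

gcd(115, 105) = 5 and 5 | (86 − 61), so the pair is consistent; merging gives k ≡ 1556 (mod 2415), where 2415 = lcm(115, 105).
The solution is unique modulo lcm(115, 105) = 2415.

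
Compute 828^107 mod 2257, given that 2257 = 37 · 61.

Mod 37: 828 ≡ 14; by Fermat, exponent reduces to 107 mod 36 = 35; 14^35 ≡ 8 (mod 37).
Mod 61: 828 ≡ 35; by Fermat, exponent reduces to 107 mod 60 = 47; 35^47 ≡ 55 (mod 61).
Combine by CRT: x ≡ 8 (mod 37), x ≡ 55 (mod 61) ⇒ x ≡ 970 (mod 2257).

970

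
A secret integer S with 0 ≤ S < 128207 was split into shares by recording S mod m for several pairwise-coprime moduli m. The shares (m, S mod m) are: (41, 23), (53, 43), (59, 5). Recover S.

From S ≡ 23 (mod 41) write S = 23 + 41t. Substituting into S ≡ 43 (mod 53) gives 41t ≡ 20 (mod 53), and since 41⁻¹ ≡ 22 (mod 53), t ≡ 16. Hence S ≡ 23 + 41·16 = 679 (mod 2173).
From S ≡ 679 (mod 2173) write S = 679 + 2173t. Substituting into S ≡ 5 (mod 59) gives 2173t ≡ 34 (mod 59), and since 49⁻¹ ≡ 53 (mod 59), t ≡ 32. Hence S ≡ 679 + 2173·32 = 70215 (mod 128207).

70215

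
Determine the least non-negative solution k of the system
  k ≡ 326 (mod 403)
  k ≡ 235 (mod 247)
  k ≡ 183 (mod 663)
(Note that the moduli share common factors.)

184497

Combine the congruences pairwise.
gcd(403, 247) = 13 and 13 | (235 − 326), so the pair is consistent; merging gives k ≡ 729 (mod 7657), where 7657 = lcm(403, 247).
gcd(7657, 663) = 13 and 13 | (183 − 729), so the pair is consistent; merging gives k ≡ 184497 (mod 390507), where 390507 = lcm(7657, 663).
The solution is unique modulo lcm(403, 247, 663) = 390507.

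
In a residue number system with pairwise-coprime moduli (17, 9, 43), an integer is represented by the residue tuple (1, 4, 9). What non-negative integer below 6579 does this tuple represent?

2245

From x ≡ 1 (mod 17) write x = 1 + 17t. Substituting into x ≡ 4 (mod 9) gives 17t ≡ 3 (mod 9), and since 8⁻¹ ≡ 8 (mod 9), t ≡ 6. Hence x ≡ 1 + 17·6 = 103 (mod 153).
From x ≡ 103 (mod 153) write x = 103 + 153t. Substituting into x ≡ 9 (mod 43) gives 153t ≡ 35 (mod 43), and since 24⁻¹ ≡ 9 (mod 43), t ≡ 14. Hence x ≡ 103 + 153·14 = 2245 (mod 6579).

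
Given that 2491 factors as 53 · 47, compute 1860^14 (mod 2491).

1334

Mod 53: 1860 ≡ 5; 5^14 ≡ 9 (mod 53).
Mod 47: 1860 ≡ 27; 27^14 ≡ 18 (mod 47).
Combine by CRT: x ≡ 9 (mod 53), x ≡ 18 (mod 47) ⇒ x ≡ 1334 (mod 2491).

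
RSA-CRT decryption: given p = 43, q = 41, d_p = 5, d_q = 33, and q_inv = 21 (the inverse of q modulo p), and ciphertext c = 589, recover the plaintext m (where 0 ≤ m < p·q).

m₁ = c^(d_p) mod p: c ≡ 30 (mod 43), and 30^5 mod 43 = 12.
m₂ = c^(d_q) mod q: c ≡ 15 (mod 41), and 15^33 mod 41 = 35.
h = q_inv·(m₁ − m₂) mod p = 21·(12 − 35) mod 43 = 33.
m = m₂ + h·q = 35 + 33·41 = 1388.

1388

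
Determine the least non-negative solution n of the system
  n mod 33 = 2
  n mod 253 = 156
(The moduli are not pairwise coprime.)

662

gcd(33, 253) = 11 and 11 | (156 − 2), so the pair is consistent; merging gives n ≡ 662 (mod 759), where 759 = lcm(33, 253).
The solution is unique modulo lcm(33, 253) = 759.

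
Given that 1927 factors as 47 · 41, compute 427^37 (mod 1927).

Mod 47: 427 ≡ 4; 4^37 ≡ 32 (mod 47).
Mod 41: 427 ≡ 17; 17^37 ≡ 35 (mod 41).
Combine by CRT: x ≡ 32 (mod 47), x ≡ 35 (mod 41) ⇒ x ≡ 1019 (mod 1927).

1019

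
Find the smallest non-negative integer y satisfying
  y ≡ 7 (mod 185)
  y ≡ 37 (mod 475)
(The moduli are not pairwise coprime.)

gcd(185, 475) = 5 and 5 | (37 − 7), so the pair is consistent; merging gives y ≡ 2412 (mod 17575), where 17575 = lcm(185, 475).
The solution is unique modulo lcm(185, 475) = 17575.

2412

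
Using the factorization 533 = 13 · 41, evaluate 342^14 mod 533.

Mod 13: 342 ≡ 4; by Fermat, exponent reduces to 14 mod 12 = 2; 4^2 ≡ 3 (mod 13).
Mod 41: 342 ≡ 14; 14^14 ≡ 9 (mod 41).
Combine by CRT: x ≡ 3 (mod 13), x ≡ 9 (mod 41) ⇒ x ≡ 419 (mod 533).

419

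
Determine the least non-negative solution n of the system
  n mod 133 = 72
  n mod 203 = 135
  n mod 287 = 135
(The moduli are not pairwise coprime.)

gcd(133, 203) = 7 and 7 | (135 − 72), so the pair is consistent; merging gives n ≡ 338 (mod 3857), where 3857 = lcm(133, 203).
gcd(3857, 287) = 7 and 7 | (135 − 338), so the pair is consistent; merging gives n ≡ 108334 (mod 158137), where 158137 = lcm(3857, 287).
The solution is unique modulo lcm(133, 203, 287) = 158137.

108334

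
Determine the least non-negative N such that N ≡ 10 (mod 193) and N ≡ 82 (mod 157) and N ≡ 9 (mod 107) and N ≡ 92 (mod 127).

271921570

The moduli are pairwise coprime; M = 193·157·107·127 = 411760289.
M/193 = 2133473; 2133473 ≡ 51 (mod 193); 51·53 ≡ 1, so inverse 53.
M/157 = 2622677; 2622677 ≡ 149 (mod 157); 149·98 ≡ 1, so inverse 98.
M/107 = 3848227; 3848227 ≡ 79 (mod 107); 79·42 ≡ 1, so inverse 42.
M/127 = 3242207; 3242207 ≡ 24 (mod 127); 24·90 ≡ 1, so inverse 90.
N ≡ 10·2133473·53 + 82·2622677·98 + 9·3848227·42 + 92·3242207·90 = 50506676828.
50506676828 mod 411760289 = 271921570.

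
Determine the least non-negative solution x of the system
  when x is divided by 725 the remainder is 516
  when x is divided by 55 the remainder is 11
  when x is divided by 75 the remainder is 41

gcd(725, 55) = 5 and 5 | (11 − 516), so the pair is consistent; merging gives x ≡ 7766 (mod 7975), where 7975 = lcm(725, 55).
gcd(7975, 75) = 25 and 25 | (41 − 7766), so the pair is consistent; merging gives x ≡ 7766 (mod 23925), where 23925 = lcm(7975, 75).
The solution is unique modulo lcm(725, 55, 75) = 23925.

7766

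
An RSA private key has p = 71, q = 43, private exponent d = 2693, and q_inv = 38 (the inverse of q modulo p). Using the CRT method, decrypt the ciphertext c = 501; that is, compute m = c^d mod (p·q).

2241

d_p = d mod (p−1) = 2693 mod 70 = 33; d_q = d mod (q−1) = 5.
m₁ = c^(d_p) mod p: c ≡ 4 (mod 71), and 4^33 mod 71 = 40.
m₂ = c^(d_q) mod q: c ≡ 28 (mod 43), and 28^5 mod 43 = 5.
h = q_inv·(m₁ − m₂) mod p = 38·(40 − 5) mod 71 = 52.
m = m₂ + h·q = 5 + 52·43 = 2241.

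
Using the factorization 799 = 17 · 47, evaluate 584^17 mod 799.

Mod 17: 584 ≡ 6; by Fermat, exponent reduces to 17 mod 16 = 1; 6^1 ≡ 6 (mod 17).
Mod 47: 584 ≡ 20; 20^17 ≡ 39 (mod 47).
Combine by CRT: x ≡ 6 (mod 17), x ≡ 39 (mod 47) ⇒ x ≡ 227 (mod 799).

227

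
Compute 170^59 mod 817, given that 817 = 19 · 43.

Mod 19: 170 ≡ 18; by Fermat, exponent reduces to 59 mod 18 = 5; 18^5 ≡ 18 (mod 19).
Mod 43: 170 ≡ 41; by Fermat, exponent reduces to 59 mod 42 = 17; 41^17 ≡ 35 (mod 43).
Combine by CRT: x ≡ 18 (mod 19), x ≡ 35 (mod 43) ⇒ x ≡ 379 (mod 817).

379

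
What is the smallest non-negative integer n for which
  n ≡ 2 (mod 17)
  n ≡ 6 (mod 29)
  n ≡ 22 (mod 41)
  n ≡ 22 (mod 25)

Combine the congruences pairwise.
From n ≡ 2 (mod 17) write n = 2 + 17t. Substituting into n ≡ 6 (mod 29) gives 17t ≡ 4 (mod 29), and since 17⁻¹ ≡ 12 (mod 29), t ≡ 19. Hence n ≡ 2 + 17·19 = 325 (mod 493).
From n ≡ 325 (mod 493) write n = 325 + 493t. Substituting into n ≡ 22 (mod 41) gives 493t ≡ 25 (mod 41), and since 1⁻¹ ≡ 1 (mod 41), t ≡ 25. Hence n ≡ 325 + 493·25 = 12650 (mod 20213).
From n ≡ 12650 (mod 20213) write n = 12650 + 20213t. Substituting into n ≡ 22 (mod 25) gives 20213t ≡ 22 (mod 25), and since 13⁻¹ ≡ 2 (mod 25), t ≡ 19. Hence n ≡ 12650 + 20213·19 = 396697 (mod 505325).

396697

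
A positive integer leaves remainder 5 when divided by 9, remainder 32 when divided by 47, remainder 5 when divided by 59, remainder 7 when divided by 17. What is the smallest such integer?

131162

From x ≡ 5 (mod 9) write x = 5 + 9t. Substituting into x ≡ 32 (mod 47) gives 9t ≡ 27 (mod 47), and since 9⁻¹ ≡ 21 (mod 47), t ≡ 3. Hence x ≡ 5 + 9·3 = 32 (mod 423).
From x ≡ 32 (mod 423) write x = 32 + 423t. Substituting into x ≡ 5 (mod 59) gives 423t ≡ 32 (mod 59), and since 10⁻¹ ≡ 6 (mod 59), t ≡ 15. Hence x ≡ 32 + 423·15 = 6377 (mod 24957).
From x ≡ 6377 (mod 24957) write x = 6377 + 24957t. Substituting into x ≡ 7 (mod 17) gives 24957t ≡ 5 (mod 17), and since 1⁻¹ ≡ 1 (mod 17), t ≡ 5. Hence x ≡ 6377 + 24957·5 = 131162 (mod 424269).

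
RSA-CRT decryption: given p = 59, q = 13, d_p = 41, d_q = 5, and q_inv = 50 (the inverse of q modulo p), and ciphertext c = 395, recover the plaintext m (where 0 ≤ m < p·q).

m₁ = c^(d_p) mod p: c ≡ 41 (mod 59), and 41^41 mod 59 = 12.
m₂ = c^(d_q) mod q: c ≡ 5 (mod 13), and 5^5 mod 13 = 5.
h = q_inv·(m₁ − m₂) mod p = 50·(12 − 5) mod 59 = 55.
m = m₂ + h·q = 5 + 55·13 = 720.

720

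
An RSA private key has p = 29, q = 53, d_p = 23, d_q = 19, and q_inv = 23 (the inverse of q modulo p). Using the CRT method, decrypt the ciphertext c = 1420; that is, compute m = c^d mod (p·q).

1043

m₁ = c^(d_p) mod p: c ≡ 28 (mod 29), and 28^23 mod 29 = 28.
m₂ = c^(d_q) mod q: c ≡ 42 (mod 53), and 42^19 mod 53 = 36.
h = q_inv·(m₁ − m₂) mod p = 23·(28 − 36) mod 29 = 19.
m = m₂ + h·q = 36 + 19·53 = 1043.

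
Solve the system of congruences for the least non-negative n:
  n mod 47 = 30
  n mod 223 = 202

From n ≡ 30 (mod 47) write n = 30 + 47t. Substituting into n ≡ 202 (mod 223) gives 47t ≡ 172 (mod 223), and since 47⁻¹ ≡ 19 (mod 223), t ≡ 146. Hence n ≡ 30 + 47·146 = 6892 (mod 10481).

6892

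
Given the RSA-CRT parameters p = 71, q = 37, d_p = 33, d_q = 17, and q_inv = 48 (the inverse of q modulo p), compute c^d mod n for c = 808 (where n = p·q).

512

m₁ = c^(d_p) mod p: c ≡ 27 (mod 71), and 27^33 mod 71 = 15.
m₂ = c^(d_q) mod q: c ≡ 31 (mod 37), and 31^17 mod 37 = 31.
h = q_inv·(m₁ − m₂) mod p = 48·(15 − 31) mod 71 = 13.
m = m₂ + h·q = 31 + 13·37 = 512.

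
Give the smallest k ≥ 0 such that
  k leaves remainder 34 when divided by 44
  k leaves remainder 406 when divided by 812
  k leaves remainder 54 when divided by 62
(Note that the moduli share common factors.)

gcd(44, 812) = 4 and 4 | (406 − 34), so the pair is consistent; merging gives k ≡ 8526 (mod 8932), where 8932 = lcm(44, 812).
gcd(8932, 62) = 2 and 2 | (54 − 8526), so the pair is consistent; merging gives k ≡ 196098 (mod 276892), where 276892 = lcm(8932, 62).
The solution is unique modulo lcm(44, 812, 62) = 276892.

196098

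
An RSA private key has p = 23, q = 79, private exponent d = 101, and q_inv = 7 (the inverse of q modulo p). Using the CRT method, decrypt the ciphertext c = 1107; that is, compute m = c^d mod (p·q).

d_p = d mod (p−1) = 101 mod 22 = 13; d_q = d mod (q−1) = 23.
m₁ = c^(d_p) mod p: c ≡ 3 (mod 23), and 3^13 mod 23 = 9.
m₂ = c^(d_q) mod q: c ≡ 1 (mod 79), and 1^23 mod 79 = 1.
h = q_inv·(m₁ − m₂) mod p = 7·(9 − 1) mod 23 = 10.
m = m₂ + h·q = 1 + 10·79 = 791.

791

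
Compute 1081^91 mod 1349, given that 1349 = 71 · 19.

Mod 71: 1081 ≡ 16; by Fermat, exponent reduces to 91 mod 70 = 21; 16^21 ≡ 54 (mod 71).
Mod 19: 1081 ≡ 17; by Fermat, exponent reduces to 91 mod 18 = 1; 17^1 ≡ 17 (mod 19).
Combine by CRT: x ≡ 54 (mod 71), x ≡ 17 (mod 19) ⇒ x ≡ 1119 (mod 1349).

1119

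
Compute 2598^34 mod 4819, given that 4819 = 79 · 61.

3092

Mod 79: 2598 ≡ 70; 70^34 ≡ 11 (mod 79).
Mod 61: 2598 ≡ 36; 36^34 ≡ 42 (mod 61).
Combine by CRT: x ≡ 11 (mod 79), x ≡ 42 (mod 61) ⇒ x ≡ 3092 (mod 4819).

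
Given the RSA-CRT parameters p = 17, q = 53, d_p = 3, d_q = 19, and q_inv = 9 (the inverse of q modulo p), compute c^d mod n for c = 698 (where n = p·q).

m₁ = c^(d_p) mod p: c ≡ 1 (mod 17), and 1^3 mod 17 = 1.
m₂ = c^(d_q) mod q: c ≡ 9 (mod 53), and 9^19 mod 53 = 43.
h = q_inv·(m₁ − m₂) mod p = 9·(1 − 43) mod 17 = 13.
m = m₂ + h·q = 43 + 13·53 = 732.

732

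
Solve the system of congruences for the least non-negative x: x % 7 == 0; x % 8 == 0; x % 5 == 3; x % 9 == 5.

The moduli are pairwise coprime; N = 7·8·5·9 = 2520.
N/7 = 360; 360 ≡ 3 (mod 7); 3·5 ≡ 1, so inverse 5.
N/8 = 315; 315 ≡ 3 (mod 8); 3·3 ≡ 1, so inverse 3.
N/5 = 504; 504 ≡ 4 (mod 5); 4·4 ≡ 1, so inverse 4.
N/9 = 280; 280 ≡ 1 (mod 9), inverse 1.
x ≡ 0·360·5 + 0·315·3 + 3·504·4 + 5·280·1 = 7448.
7448 mod 2520 = 2408.

2408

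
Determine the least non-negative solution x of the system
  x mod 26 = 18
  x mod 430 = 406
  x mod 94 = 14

gcd(26, 430) = 2 and 2 | (406 − 18), so the pair is consistent; merging gives x ≡ 1266 (mod 5590), where 5590 = lcm(26, 430).
gcd(5590, 94) = 2 and 2 | (14 − 1266), so the pair is consistent; merging gives x ≡ 57166 (mod 262730), where 262730 = lcm(5590, 94).
The solution is unique modulo lcm(26, 430, 94) = 262730.

57166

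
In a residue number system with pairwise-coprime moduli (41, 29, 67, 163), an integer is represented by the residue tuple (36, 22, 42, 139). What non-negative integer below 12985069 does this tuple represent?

The moduli are pairwise coprime; N = 41·29·67·163 = 12985069.
N/41 = 316709; 316709 ≡ 25 (mod 41); 25·23 ≡ 1, so inverse 23.
N/29 = 447761; 447761 ≡ 1 (mod 29), inverse 1.
N/67 = 193807; 193807 ≡ 43 (mod 67); 43·53 ≡ 1, so inverse 53.
N/163 = 79663; 79663 ≡ 119 (mod 163); 119·100 ≡ 1, so inverse 100.
x ≡ 36·316709·23 + 22·447761·1 + 42·193807·53 + 139·79663·100 = 1810815876.
1810815876 mod 12985069 = 5891285.

5891285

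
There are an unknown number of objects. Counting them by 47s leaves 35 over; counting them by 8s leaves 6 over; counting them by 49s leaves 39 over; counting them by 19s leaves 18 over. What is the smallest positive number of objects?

273998

The moduli are pairwise coprime; M = 47·8·49·19 = 350056.
M/47 = 7448; 7448 ≡ 22 (mod 47); 22·15 ≡ 1, so inverse 15.
M/8 = 43757; 43757 ≡ 5 (mod 8); 5·5 ≡ 1, so inverse 5.
M/49 = 7144; 7144 ≡ 39 (mod 49); 39·44 ≡ 1, so inverse 44.
M/19 = 18424; 18424 ≡ 13 (mod 19); 13·3 ≡ 1, so inverse 3.
N ≡ 35·7448·15 + 6·43757·5 + 39·7144·44 + 18·18424·3 = 18476910.
18476910 mod 350056 = 273998.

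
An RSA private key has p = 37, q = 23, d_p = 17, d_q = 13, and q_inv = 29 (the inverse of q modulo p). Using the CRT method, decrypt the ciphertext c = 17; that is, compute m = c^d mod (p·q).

309

m₁ = c^(d_p) mod p: c ≡ 17 (mod 37), and 17^17 mod 37 = 13.
m₂ = c^(d_q) mod q: c ≡ 17 (mod 23), and 17^13 mod 23 = 10.
h = q_inv·(m₁ − m₂) mod p = 29·(13 − 10) mod 37 = 13.
m = m₂ + h·q = 10 + 13·23 = 309.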